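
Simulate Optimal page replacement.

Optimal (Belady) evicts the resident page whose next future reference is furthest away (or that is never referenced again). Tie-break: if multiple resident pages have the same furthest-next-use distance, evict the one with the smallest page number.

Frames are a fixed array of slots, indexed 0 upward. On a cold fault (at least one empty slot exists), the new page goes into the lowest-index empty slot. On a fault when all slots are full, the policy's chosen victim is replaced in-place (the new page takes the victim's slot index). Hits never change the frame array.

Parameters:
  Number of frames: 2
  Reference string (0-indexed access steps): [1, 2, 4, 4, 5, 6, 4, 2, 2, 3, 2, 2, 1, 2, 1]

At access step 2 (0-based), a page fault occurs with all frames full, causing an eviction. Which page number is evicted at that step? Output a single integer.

Answer: 1

Derivation:
Step 0: ref 1 -> FAULT, frames=[1,-]
Step 1: ref 2 -> FAULT, frames=[1,2]
Step 2: ref 4 -> FAULT, evict 1, frames=[4,2]
At step 2: evicted page 1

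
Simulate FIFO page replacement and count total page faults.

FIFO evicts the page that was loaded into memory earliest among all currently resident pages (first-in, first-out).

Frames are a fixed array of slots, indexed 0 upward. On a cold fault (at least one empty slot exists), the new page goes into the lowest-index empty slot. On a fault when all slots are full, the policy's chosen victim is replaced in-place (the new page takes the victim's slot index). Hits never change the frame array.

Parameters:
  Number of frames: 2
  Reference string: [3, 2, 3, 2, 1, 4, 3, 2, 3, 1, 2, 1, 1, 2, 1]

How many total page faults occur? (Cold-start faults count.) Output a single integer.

Answer: 7

Derivation:
Step 0: ref 3 → FAULT, frames=[3,-]
Step 1: ref 2 → FAULT, frames=[3,2]
Step 2: ref 3 → HIT, frames=[3,2]
Step 3: ref 2 → HIT, frames=[3,2]
Step 4: ref 1 → FAULT (evict 3), frames=[1,2]
Step 5: ref 4 → FAULT (evict 2), frames=[1,4]
Step 6: ref 3 → FAULT (evict 1), frames=[3,4]
Step 7: ref 2 → FAULT (evict 4), frames=[3,2]
Step 8: ref 3 → HIT, frames=[3,2]
Step 9: ref 1 → FAULT (evict 3), frames=[1,2]
Step 10: ref 2 → HIT, frames=[1,2]
Step 11: ref 1 → HIT, frames=[1,2]
Step 12: ref 1 → HIT, frames=[1,2]
Step 13: ref 2 → HIT, frames=[1,2]
Step 14: ref 1 → HIT, frames=[1,2]
Total faults: 7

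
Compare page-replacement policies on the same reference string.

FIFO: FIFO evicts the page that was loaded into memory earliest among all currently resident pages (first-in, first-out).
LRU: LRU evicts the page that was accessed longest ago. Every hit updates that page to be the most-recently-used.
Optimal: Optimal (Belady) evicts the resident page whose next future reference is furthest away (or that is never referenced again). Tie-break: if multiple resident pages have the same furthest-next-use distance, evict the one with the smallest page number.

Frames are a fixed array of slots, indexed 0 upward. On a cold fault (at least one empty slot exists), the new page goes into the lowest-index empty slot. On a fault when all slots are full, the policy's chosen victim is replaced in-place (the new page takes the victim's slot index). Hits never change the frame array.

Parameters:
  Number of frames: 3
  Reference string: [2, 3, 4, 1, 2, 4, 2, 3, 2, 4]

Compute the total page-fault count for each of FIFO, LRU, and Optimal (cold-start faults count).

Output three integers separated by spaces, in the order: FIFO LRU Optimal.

Answer: 7 6 5

Derivation:
--- FIFO ---
  step 0: ref 2 -> FAULT, frames=[2,-,-] (faults so far: 1)
  step 1: ref 3 -> FAULT, frames=[2,3,-] (faults so far: 2)
  step 2: ref 4 -> FAULT, frames=[2,3,4] (faults so far: 3)
  step 3: ref 1 -> FAULT, evict 2, frames=[1,3,4] (faults so far: 4)
  step 4: ref 2 -> FAULT, evict 3, frames=[1,2,4] (faults so far: 5)
  step 5: ref 4 -> HIT, frames=[1,2,4] (faults so far: 5)
  step 6: ref 2 -> HIT, frames=[1,2,4] (faults so far: 5)
  step 7: ref 3 -> FAULT, evict 4, frames=[1,2,3] (faults so far: 6)
  step 8: ref 2 -> HIT, frames=[1,2,3] (faults so far: 6)
  step 9: ref 4 -> FAULT, evict 1, frames=[4,2,3] (faults so far: 7)
  FIFO total faults: 7
--- LRU ---
  step 0: ref 2 -> FAULT, frames=[2,-,-] (faults so far: 1)
  step 1: ref 3 -> FAULT, frames=[2,3,-] (faults so far: 2)
  step 2: ref 4 -> FAULT, frames=[2,3,4] (faults so far: 3)
  step 3: ref 1 -> FAULT, evict 2, frames=[1,3,4] (faults so far: 4)
  step 4: ref 2 -> FAULT, evict 3, frames=[1,2,4] (faults so far: 5)
  step 5: ref 4 -> HIT, frames=[1,2,4] (faults so far: 5)
  step 6: ref 2 -> HIT, frames=[1,2,4] (faults so far: 5)
  step 7: ref 3 -> FAULT, evict 1, frames=[3,2,4] (faults so far: 6)
  step 8: ref 2 -> HIT, frames=[3,2,4] (faults so far: 6)
  step 9: ref 4 -> HIT, frames=[3,2,4] (faults so far: 6)
  LRU total faults: 6
--- Optimal ---
  step 0: ref 2 -> FAULT, frames=[2,-,-] (faults so far: 1)
  step 1: ref 3 -> FAULT, frames=[2,3,-] (faults so far: 2)
  step 2: ref 4 -> FAULT, frames=[2,3,4] (faults so far: 3)
  step 3: ref 1 -> FAULT, evict 3, frames=[2,1,4] (faults so far: 4)
  step 4: ref 2 -> HIT, frames=[2,1,4] (faults so far: 4)
  step 5: ref 4 -> HIT, frames=[2,1,4] (faults so far: 4)
  step 6: ref 2 -> HIT, frames=[2,1,4] (faults so far: 4)
  step 7: ref 3 -> FAULT, evict 1, frames=[2,3,4] (faults so far: 5)
  step 8: ref 2 -> HIT, frames=[2,3,4] (faults so far: 5)
  step 9: ref 4 -> HIT, frames=[2,3,4] (faults so far: 5)
  Optimal total faults: 5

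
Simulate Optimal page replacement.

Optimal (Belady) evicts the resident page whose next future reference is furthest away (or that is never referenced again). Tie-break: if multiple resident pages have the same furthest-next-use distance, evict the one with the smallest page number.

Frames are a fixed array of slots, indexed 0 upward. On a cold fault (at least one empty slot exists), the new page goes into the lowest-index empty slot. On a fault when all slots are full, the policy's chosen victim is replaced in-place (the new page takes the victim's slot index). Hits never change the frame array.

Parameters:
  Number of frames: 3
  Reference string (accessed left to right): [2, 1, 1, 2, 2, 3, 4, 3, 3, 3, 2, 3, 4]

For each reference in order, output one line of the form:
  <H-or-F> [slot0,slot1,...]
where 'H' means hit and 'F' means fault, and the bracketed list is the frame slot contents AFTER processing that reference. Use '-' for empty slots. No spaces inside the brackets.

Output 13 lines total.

F [2,-,-]
F [2,1,-]
H [2,1,-]
H [2,1,-]
H [2,1,-]
F [2,1,3]
F [2,4,3]
H [2,4,3]
H [2,4,3]
H [2,4,3]
H [2,4,3]
H [2,4,3]
H [2,4,3]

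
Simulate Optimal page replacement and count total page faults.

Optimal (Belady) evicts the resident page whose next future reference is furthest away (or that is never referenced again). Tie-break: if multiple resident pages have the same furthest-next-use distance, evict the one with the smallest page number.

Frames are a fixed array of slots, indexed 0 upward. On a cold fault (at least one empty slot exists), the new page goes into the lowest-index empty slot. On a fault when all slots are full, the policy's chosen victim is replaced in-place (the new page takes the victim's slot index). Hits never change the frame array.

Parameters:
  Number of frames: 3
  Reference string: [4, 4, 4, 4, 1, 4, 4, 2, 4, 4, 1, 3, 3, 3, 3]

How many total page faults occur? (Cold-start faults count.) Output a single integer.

Answer: 4

Derivation:
Step 0: ref 4 → FAULT, frames=[4,-,-]
Step 1: ref 4 → HIT, frames=[4,-,-]
Step 2: ref 4 → HIT, frames=[4,-,-]
Step 3: ref 4 → HIT, frames=[4,-,-]
Step 4: ref 1 → FAULT, frames=[4,1,-]
Step 5: ref 4 → HIT, frames=[4,1,-]
Step 6: ref 4 → HIT, frames=[4,1,-]
Step 7: ref 2 → FAULT, frames=[4,1,2]
Step 8: ref 4 → HIT, frames=[4,1,2]
Step 9: ref 4 → HIT, frames=[4,1,2]
Step 10: ref 1 → HIT, frames=[4,1,2]
Step 11: ref 3 → FAULT (evict 1), frames=[4,3,2]
Step 12: ref 3 → HIT, frames=[4,3,2]
Step 13: ref 3 → HIT, frames=[4,3,2]
Step 14: ref 3 → HIT, frames=[4,3,2]
Total faults: 4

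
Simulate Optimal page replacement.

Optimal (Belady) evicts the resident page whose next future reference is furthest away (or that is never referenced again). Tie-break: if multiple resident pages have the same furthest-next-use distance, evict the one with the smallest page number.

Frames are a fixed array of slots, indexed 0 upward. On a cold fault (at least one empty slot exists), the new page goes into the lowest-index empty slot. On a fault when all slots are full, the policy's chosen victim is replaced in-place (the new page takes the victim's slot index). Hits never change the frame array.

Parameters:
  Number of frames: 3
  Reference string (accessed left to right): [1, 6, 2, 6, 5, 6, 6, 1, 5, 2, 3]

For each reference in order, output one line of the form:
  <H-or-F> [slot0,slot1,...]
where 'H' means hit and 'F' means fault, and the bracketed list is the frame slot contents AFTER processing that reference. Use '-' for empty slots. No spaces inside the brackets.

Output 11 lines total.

F [1,-,-]
F [1,6,-]
F [1,6,2]
H [1,6,2]
F [1,6,5]
H [1,6,5]
H [1,6,5]
H [1,6,5]
H [1,6,5]
F [2,6,5]
F [3,6,5]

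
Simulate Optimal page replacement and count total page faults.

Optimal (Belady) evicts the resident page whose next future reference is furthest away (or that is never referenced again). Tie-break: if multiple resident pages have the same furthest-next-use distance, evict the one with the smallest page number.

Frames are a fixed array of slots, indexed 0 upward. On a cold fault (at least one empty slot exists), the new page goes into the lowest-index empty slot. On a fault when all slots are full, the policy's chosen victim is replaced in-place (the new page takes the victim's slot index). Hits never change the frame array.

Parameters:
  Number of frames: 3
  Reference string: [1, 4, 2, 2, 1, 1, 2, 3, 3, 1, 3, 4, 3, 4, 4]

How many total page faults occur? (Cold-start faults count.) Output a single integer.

Answer: 4

Derivation:
Step 0: ref 1 → FAULT, frames=[1,-,-]
Step 1: ref 4 → FAULT, frames=[1,4,-]
Step 2: ref 2 → FAULT, frames=[1,4,2]
Step 3: ref 2 → HIT, frames=[1,4,2]
Step 4: ref 1 → HIT, frames=[1,4,2]
Step 5: ref 1 → HIT, frames=[1,4,2]
Step 6: ref 2 → HIT, frames=[1,4,2]
Step 7: ref 3 → FAULT (evict 2), frames=[1,4,3]
Step 8: ref 3 → HIT, frames=[1,4,3]
Step 9: ref 1 → HIT, frames=[1,4,3]
Step 10: ref 3 → HIT, frames=[1,4,3]
Step 11: ref 4 → HIT, frames=[1,4,3]
Step 12: ref 3 → HIT, frames=[1,4,3]
Step 13: ref 4 → HIT, frames=[1,4,3]
Step 14: ref 4 → HIT, frames=[1,4,3]
Total faults: 4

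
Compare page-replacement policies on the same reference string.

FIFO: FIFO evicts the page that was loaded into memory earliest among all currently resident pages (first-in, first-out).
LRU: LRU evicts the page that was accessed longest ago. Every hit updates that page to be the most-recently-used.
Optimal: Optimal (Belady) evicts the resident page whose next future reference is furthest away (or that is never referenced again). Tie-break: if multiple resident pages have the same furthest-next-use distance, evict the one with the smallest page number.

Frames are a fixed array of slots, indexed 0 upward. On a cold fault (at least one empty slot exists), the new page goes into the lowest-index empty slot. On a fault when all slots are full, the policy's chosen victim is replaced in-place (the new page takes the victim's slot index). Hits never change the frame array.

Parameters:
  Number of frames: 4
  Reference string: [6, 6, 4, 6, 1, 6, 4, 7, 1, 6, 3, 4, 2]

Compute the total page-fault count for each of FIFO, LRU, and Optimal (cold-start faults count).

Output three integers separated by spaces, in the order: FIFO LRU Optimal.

Answer: 6 7 6

Derivation:
--- FIFO ---
  step 0: ref 6 -> FAULT, frames=[6,-,-,-] (faults so far: 1)
  step 1: ref 6 -> HIT, frames=[6,-,-,-] (faults so far: 1)
  step 2: ref 4 -> FAULT, frames=[6,4,-,-] (faults so far: 2)
  step 3: ref 6 -> HIT, frames=[6,4,-,-] (faults so far: 2)
  step 4: ref 1 -> FAULT, frames=[6,4,1,-] (faults so far: 3)
  step 5: ref 6 -> HIT, frames=[6,4,1,-] (faults so far: 3)
  step 6: ref 4 -> HIT, frames=[6,4,1,-] (faults so far: 3)
  step 7: ref 7 -> FAULT, frames=[6,4,1,7] (faults so far: 4)
  step 8: ref 1 -> HIT, frames=[6,4,1,7] (faults so far: 4)
  step 9: ref 6 -> HIT, frames=[6,4,1,7] (faults so far: 4)
  step 10: ref 3 -> FAULT, evict 6, frames=[3,4,1,7] (faults so far: 5)
  step 11: ref 4 -> HIT, frames=[3,4,1,7] (faults so far: 5)
  step 12: ref 2 -> FAULT, evict 4, frames=[3,2,1,7] (faults so far: 6)
  FIFO total faults: 6
--- LRU ---
  step 0: ref 6 -> FAULT, frames=[6,-,-,-] (faults so far: 1)
  step 1: ref 6 -> HIT, frames=[6,-,-,-] (faults so far: 1)
  step 2: ref 4 -> FAULT, frames=[6,4,-,-] (faults so far: 2)
  step 3: ref 6 -> HIT, frames=[6,4,-,-] (faults so far: 2)
  step 4: ref 1 -> FAULT, frames=[6,4,1,-] (faults so far: 3)
  step 5: ref 6 -> HIT, frames=[6,4,1,-] (faults so far: 3)
  step 6: ref 4 -> HIT, frames=[6,4,1,-] (faults so far: 3)
  step 7: ref 7 -> FAULT, frames=[6,4,1,7] (faults so far: 4)
  step 8: ref 1 -> HIT, frames=[6,4,1,7] (faults so far: 4)
  step 9: ref 6 -> HIT, frames=[6,4,1,7] (faults so far: 4)
  step 10: ref 3 -> FAULT, evict 4, frames=[6,3,1,7] (faults so far: 5)
  step 11: ref 4 -> FAULT, evict 7, frames=[6,3,1,4] (faults so far: 6)
  step 12: ref 2 -> FAULT, evict 1, frames=[6,3,2,4] (faults so far: 7)
  LRU total faults: 7
--- Optimal ---
  step 0: ref 6 -> FAULT, frames=[6,-,-,-] (faults so far: 1)
  step 1: ref 6 -> HIT, frames=[6,-,-,-] (faults so far: 1)
  step 2: ref 4 -> FAULT, frames=[6,4,-,-] (faults so far: 2)
  step 3: ref 6 -> HIT, frames=[6,4,-,-] (faults so far: 2)
  step 4: ref 1 -> FAULT, frames=[6,4,1,-] (faults so far: 3)
  step 5: ref 6 -> HIT, frames=[6,4,1,-] (faults so far: 3)
  step 6: ref 4 -> HIT, frames=[6,4,1,-] (faults so far: 3)
  step 7: ref 7 -> FAULT, frames=[6,4,1,7] (faults so far: 4)
  step 8: ref 1 -> HIT, frames=[6,4,1,7] (faults so far: 4)
  step 9: ref 6 -> HIT, frames=[6,4,1,7] (faults so far: 4)
  step 10: ref 3 -> FAULT, evict 1, frames=[6,4,3,7] (faults so far: 5)
  step 11: ref 4 -> HIT, frames=[6,4,3,7] (faults so far: 5)
  step 12: ref 2 -> FAULT, evict 3, frames=[6,4,2,7] (faults so far: 6)
  Optimal total faults: 6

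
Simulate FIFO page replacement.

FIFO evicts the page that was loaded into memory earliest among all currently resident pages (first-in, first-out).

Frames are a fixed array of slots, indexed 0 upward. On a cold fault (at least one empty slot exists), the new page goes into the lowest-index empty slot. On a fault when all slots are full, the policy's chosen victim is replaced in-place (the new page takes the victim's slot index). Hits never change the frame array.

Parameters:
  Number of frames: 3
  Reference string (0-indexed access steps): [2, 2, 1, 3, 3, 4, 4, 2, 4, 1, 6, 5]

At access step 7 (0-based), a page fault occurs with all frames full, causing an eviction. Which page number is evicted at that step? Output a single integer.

Step 0: ref 2 -> FAULT, frames=[2,-,-]
Step 1: ref 2 -> HIT, frames=[2,-,-]
Step 2: ref 1 -> FAULT, frames=[2,1,-]
Step 3: ref 3 -> FAULT, frames=[2,1,3]
Step 4: ref 3 -> HIT, frames=[2,1,3]
Step 5: ref 4 -> FAULT, evict 2, frames=[4,1,3]
Step 6: ref 4 -> HIT, frames=[4,1,3]
Step 7: ref 2 -> FAULT, evict 1, frames=[4,2,3]
At step 7: evicted page 1

Answer: 1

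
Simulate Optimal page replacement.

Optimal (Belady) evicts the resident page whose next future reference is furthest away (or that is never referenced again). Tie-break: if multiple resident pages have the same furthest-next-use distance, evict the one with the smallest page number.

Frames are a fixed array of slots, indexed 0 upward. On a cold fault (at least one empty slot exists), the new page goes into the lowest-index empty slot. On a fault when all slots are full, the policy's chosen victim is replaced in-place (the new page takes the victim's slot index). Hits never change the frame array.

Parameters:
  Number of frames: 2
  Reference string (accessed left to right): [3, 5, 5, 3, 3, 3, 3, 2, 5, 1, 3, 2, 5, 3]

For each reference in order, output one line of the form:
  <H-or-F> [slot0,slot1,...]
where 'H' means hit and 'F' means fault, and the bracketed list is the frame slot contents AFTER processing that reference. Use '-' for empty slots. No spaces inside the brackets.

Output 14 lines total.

F [3,-]
F [3,5]
H [3,5]
H [3,5]
H [3,5]
H [3,5]
H [3,5]
F [2,5]
H [2,5]
F [2,1]
F [2,3]
H [2,3]
F [5,3]
H [5,3]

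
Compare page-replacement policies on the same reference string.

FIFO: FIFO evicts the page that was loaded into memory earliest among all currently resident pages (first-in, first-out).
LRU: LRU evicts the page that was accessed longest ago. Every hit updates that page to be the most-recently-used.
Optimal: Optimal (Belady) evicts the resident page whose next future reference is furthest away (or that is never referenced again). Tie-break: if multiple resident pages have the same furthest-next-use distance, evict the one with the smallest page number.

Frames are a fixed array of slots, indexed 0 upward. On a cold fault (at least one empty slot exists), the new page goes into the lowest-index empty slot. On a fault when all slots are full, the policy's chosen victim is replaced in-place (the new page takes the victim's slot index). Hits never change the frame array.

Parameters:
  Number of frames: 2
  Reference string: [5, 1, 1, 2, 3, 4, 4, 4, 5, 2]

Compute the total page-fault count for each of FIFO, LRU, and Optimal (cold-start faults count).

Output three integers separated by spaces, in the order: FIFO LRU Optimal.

--- FIFO ---
  step 0: ref 5 -> FAULT, frames=[5,-] (faults so far: 1)
  step 1: ref 1 -> FAULT, frames=[5,1] (faults so far: 2)
  step 2: ref 1 -> HIT, frames=[5,1] (faults so far: 2)
  step 3: ref 2 -> FAULT, evict 5, frames=[2,1] (faults so far: 3)
  step 4: ref 3 -> FAULT, evict 1, frames=[2,3] (faults so far: 4)
  step 5: ref 4 -> FAULT, evict 2, frames=[4,3] (faults so far: 5)
  step 6: ref 4 -> HIT, frames=[4,3] (faults so far: 5)
  step 7: ref 4 -> HIT, frames=[4,3] (faults so far: 5)
  step 8: ref 5 -> FAULT, evict 3, frames=[4,5] (faults so far: 6)
  step 9: ref 2 -> FAULT, evict 4, frames=[2,5] (faults so far: 7)
  FIFO total faults: 7
--- LRU ---
  step 0: ref 5 -> FAULT, frames=[5,-] (faults so far: 1)
  step 1: ref 1 -> FAULT, frames=[5,1] (faults so far: 2)
  step 2: ref 1 -> HIT, frames=[5,1] (faults so far: 2)
  step 3: ref 2 -> FAULT, evict 5, frames=[2,1] (faults so far: 3)
  step 4: ref 3 -> FAULT, evict 1, frames=[2,3] (faults so far: 4)
  step 5: ref 4 -> FAULT, evict 2, frames=[4,3] (faults so far: 5)
  step 6: ref 4 -> HIT, frames=[4,3] (faults so far: 5)
  step 7: ref 4 -> HIT, frames=[4,3] (faults so far: 5)
  step 8: ref 5 -> FAULT, evict 3, frames=[4,5] (faults so far: 6)
  step 9: ref 2 -> FAULT, evict 4, frames=[2,5] (faults so far: 7)
  LRU total faults: 7
--- Optimal ---
  step 0: ref 5 -> FAULT, frames=[5,-] (faults so far: 1)
  step 1: ref 1 -> FAULT, frames=[5,1] (faults so far: 2)
  step 2: ref 1 -> HIT, frames=[5,1] (faults so far: 2)
  step 3: ref 2 -> FAULT, evict 1, frames=[5,2] (faults so far: 3)
  step 4: ref 3 -> FAULT, evict 2, frames=[5,3] (faults so far: 4)
  step 5: ref 4 -> FAULT, evict 3, frames=[5,4] (faults so far: 5)
  step 6: ref 4 -> HIT, frames=[5,4] (faults so far: 5)
  step 7: ref 4 -> HIT, frames=[5,4] (faults so far: 5)
  step 8: ref 5 -> HIT, frames=[5,4] (faults so far: 5)
  step 9: ref 2 -> FAULT, evict 4, frames=[5,2] (faults so far: 6)
  Optimal total faults: 6

Answer: 7 7 6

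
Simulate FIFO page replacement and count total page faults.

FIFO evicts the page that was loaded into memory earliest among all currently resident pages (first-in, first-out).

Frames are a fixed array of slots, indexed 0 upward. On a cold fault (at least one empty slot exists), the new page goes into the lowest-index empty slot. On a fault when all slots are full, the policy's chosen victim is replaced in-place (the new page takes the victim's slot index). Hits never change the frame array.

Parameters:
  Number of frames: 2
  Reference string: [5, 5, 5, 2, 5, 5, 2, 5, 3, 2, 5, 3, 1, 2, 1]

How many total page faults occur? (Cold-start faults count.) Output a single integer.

Step 0: ref 5 → FAULT, frames=[5,-]
Step 1: ref 5 → HIT, frames=[5,-]
Step 2: ref 5 → HIT, frames=[5,-]
Step 3: ref 2 → FAULT, frames=[5,2]
Step 4: ref 5 → HIT, frames=[5,2]
Step 5: ref 5 → HIT, frames=[5,2]
Step 6: ref 2 → HIT, frames=[5,2]
Step 7: ref 5 → HIT, frames=[5,2]
Step 8: ref 3 → FAULT (evict 5), frames=[3,2]
Step 9: ref 2 → HIT, frames=[3,2]
Step 10: ref 5 → FAULT (evict 2), frames=[3,5]
Step 11: ref 3 → HIT, frames=[3,5]
Step 12: ref 1 → FAULT (evict 3), frames=[1,5]
Step 13: ref 2 → FAULT (evict 5), frames=[1,2]
Step 14: ref 1 → HIT, frames=[1,2]
Total faults: 6

Answer: 6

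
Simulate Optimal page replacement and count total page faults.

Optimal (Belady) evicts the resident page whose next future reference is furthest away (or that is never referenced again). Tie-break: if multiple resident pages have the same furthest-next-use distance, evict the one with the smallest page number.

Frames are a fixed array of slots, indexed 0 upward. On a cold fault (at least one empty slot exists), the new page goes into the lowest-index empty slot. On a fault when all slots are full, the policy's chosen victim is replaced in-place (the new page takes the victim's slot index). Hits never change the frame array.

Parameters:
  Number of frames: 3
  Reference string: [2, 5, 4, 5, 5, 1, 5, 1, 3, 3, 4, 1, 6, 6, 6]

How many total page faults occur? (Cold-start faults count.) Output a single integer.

Step 0: ref 2 → FAULT, frames=[2,-,-]
Step 1: ref 5 → FAULT, frames=[2,5,-]
Step 2: ref 4 → FAULT, frames=[2,5,4]
Step 3: ref 5 → HIT, frames=[2,5,4]
Step 4: ref 5 → HIT, frames=[2,5,4]
Step 5: ref 1 → FAULT (evict 2), frames=[1,5,4]
Step 6: ref 5 → HIT, frames=[1,5,4]
Step 7: ref 1 → HIT, frames=[1,5,4]
Step 8: ref 3 → FAULT (evict 5), frames=[1,3,4]
Step 9: ref 3 → HIT, frames=[1,3,4]
Step 10: ref 4 → HIT, frames=[1,3,4]
Step 11: ref 1 → HIT, frames=[1,3,4]
Step 12: ref 6 → FAULT (evict 1), frames=[6,3,4]
Step 13: ref 6 → HIT, frames=[6,3,4]
Step 14: ref 6 → HIT, frames=[6,3,4]
Total faults: 6

Answer: 6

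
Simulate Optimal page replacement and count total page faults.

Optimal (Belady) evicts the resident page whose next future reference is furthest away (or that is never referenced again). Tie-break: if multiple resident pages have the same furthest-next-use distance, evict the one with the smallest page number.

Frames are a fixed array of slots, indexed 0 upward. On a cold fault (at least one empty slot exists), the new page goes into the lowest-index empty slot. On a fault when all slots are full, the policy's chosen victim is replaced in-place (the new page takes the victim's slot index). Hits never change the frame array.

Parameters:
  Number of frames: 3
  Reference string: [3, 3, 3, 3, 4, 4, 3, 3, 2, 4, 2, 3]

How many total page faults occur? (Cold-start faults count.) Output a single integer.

Answer: 3

Derivation:
Step 0: ref 3 → FAULT, frames=[3,-,-]
Step 1: ref 3 → HIT, frames=[3,-,-]
Step 2: ref 3 → HIT, frames=[3,-,-]
Step 3: ref 3 → HIT, frames=[3,-,-]
Step 4: ref 4 → FAULT, frames=[3,4,-]
Step 5: ref 4 → HIT, frames=[3,4,-]
Step 6: ref 3 → HIT, frames=[3,4,-]
Step 7: ref 3 → HIT, frames=[3,4,-]
Step 8: ref 2 → FAULT, frames=[3,4,2]
Step 9: ref 4 → HIT, frames=[3,4,2]
Step 10: ref 2 → HIT, frames=[3,4,2]
Step 11: ref 3 → HIT, frames=[3,4,2]
Total faults: 3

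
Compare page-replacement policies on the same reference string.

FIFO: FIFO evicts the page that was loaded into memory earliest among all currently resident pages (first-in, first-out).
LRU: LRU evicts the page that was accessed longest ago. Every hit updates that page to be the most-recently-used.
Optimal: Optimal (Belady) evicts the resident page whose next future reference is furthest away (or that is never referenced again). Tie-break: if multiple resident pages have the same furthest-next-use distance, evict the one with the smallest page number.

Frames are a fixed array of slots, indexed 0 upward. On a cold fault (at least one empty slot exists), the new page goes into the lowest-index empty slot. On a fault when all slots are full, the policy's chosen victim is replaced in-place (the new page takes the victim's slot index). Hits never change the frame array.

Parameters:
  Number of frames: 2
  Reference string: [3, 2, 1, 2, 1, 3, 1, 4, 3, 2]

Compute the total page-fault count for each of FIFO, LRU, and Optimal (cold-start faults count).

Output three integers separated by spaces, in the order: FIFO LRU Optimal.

--- FIFO ---
  step 0: ref 3 -> FAULT, frames=[3,-] (faults so far: 1)
  step 1: ref 2 -> FAULT, frames=[3,2] (faults so far: 2)
  step 2: ref 1 -> FAULT, evict 3, frames=[1,2] (faults so far: 3)
  step 3: ref 2 -> HIT, frames=[1,2] (faults so far: 3)
  step 4: ref 1 -> HIT, frames=[1,2] (faults so far: 3)
  step 5: ref 3 -> FAULT, evict 2, frames=[1,3] (faults so far: 4)
  step 6: ref 1 -> HIT, frames=[1,3] (faults so far: 4)
  step 7: ref 4 -> FAULT, evict 1, frames=[4,3] (faults so far: 5)
  step 8: ref 3 -> HIT, frames=[4,3] (faults so far: 5)
  step 9: ref 2 -> FAULT, evict 3, frames=[4,2] (faults so far: 6)
  FIFO total faults: 6
--- LRU ---
  step 0: ref 3 -> FAULT, frames=[3,-] (faults so far: 1)
  step 1: ref 2 -> FAULT, frames=[3,2] (faults so far: 2)
  step 2: ref 1 -> FAULT, evict 3, frames=[1,2] (faults so far: 3)
  step 3: ref 2 -> HIT, frames=[1,2] (faults so far: 3)
  step 4: ref 1 -> HIT, frames=[1,2] (faults so far: 3)
  step 5: ref 3 -> FAULT, evict 2, frames=[1,3] (faults so far: 4)
  step 6: ref 1 -> HIT, frames=[1,3] (faults so far: 4)
  step 7: ref 4 -> FAULT, evict 3, frames=[1,4] (faults so far: 5)
  step 8: ref 3 -> FAULT, evict 1, frames=[3,4] (faults so far: 6)
  step 9: ref 2 -> FAULT, evict 4, frames=[3,2] (faults so far: 7)
  LRU total faults: 7
--- Optimal ---
  step 0: ref 3 -> FAULT, frames=[3,-] (faults so far: 1)
  step 1: ref 2 -> FAULT, frames=[3,2] (faults so far: 2)
  step 2: ref 1 -> FAULT, evict 3, frames=[1,2] (faults so far: 3)
  step 3: ref 2 -> HIT, frames=[1,2] (faults so far: 3)
  step 4: ref 1 -> HIT, frames=[1,2] (faults so far: 3)
  step 5: ref 3 -> FAULT, evict 2, frames=[1,3] (faults so far: 4)
  step 6: ref 1 -> HIT, frames=[1,3] (faults so far: 4)
  step 7: ref 4 -> FAULT, evict 1, frames=[4,3] (faults so far: 5)
  step 8: ref 3 -> HIT, frames=[4,3] (faults so far: 5)
  step 9: ref 2 -> FAULT, evict 3, frames=[4,2] (faults so far: 6)
  Optimal total faults: 6

Answer: 6 7 6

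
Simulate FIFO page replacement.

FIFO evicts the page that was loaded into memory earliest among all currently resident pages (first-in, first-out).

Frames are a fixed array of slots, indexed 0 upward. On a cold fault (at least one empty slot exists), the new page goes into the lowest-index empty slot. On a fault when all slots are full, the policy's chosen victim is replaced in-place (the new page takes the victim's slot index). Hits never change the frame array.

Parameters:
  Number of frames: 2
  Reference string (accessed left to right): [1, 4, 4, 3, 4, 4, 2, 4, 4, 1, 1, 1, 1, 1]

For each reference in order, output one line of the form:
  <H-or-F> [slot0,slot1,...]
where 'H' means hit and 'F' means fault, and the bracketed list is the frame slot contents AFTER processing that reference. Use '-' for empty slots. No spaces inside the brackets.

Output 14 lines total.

F [1,-]
F [1,4]
H [1,4]
F [3,4]
H [3,4]
H [3,4]
F [3,2]
F [4,2]
H [4,2]
F [4,1]
H [4,1]
H [4,1]
H [4,1]
H [4,1]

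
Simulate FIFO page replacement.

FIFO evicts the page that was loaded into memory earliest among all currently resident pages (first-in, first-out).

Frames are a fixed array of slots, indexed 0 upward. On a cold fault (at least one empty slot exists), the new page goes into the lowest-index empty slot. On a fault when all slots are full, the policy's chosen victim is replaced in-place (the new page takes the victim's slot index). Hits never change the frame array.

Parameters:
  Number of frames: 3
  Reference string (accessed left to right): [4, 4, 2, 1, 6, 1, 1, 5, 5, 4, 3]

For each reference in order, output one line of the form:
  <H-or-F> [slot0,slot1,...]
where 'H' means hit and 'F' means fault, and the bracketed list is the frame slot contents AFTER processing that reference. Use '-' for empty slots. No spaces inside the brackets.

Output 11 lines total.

F [4,-,-]
H [4,-,-]
F [4,2,-]
F [4,2,1]
F [6,2,1]
H [6,2,1]
H [6,2,1]
F [6,5,1]
H [6,5,1]
F [6,5,4]
F [3,5,4]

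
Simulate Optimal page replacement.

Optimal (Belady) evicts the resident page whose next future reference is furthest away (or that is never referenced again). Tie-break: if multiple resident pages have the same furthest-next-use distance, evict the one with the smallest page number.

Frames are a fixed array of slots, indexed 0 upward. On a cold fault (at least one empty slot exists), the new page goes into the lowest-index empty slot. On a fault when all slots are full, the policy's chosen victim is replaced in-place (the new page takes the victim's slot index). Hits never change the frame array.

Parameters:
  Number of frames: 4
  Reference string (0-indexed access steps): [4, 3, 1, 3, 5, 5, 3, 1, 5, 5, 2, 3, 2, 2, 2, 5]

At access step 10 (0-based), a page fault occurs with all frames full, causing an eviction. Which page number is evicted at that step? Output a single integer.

Step 0: ref 4 -> FAULT, frames=[4,-,-,-]
Step 1: ref 3 -> FAULT, frames=[4,3,-,-]
Step 2: ref 1 -> FAULT, frames=[4,3,1,-]
Step 3: ref 3 -> HIT, frames=[4,3,1,-]
Step 4: ref 5 -> FAULT, frames=[4,3,1,5]
Step 5: ref 5 -> HIT, frames=[4,3,1,5]
Step 6: ref 3 -> HIT, frames=[4,3,1,5]
Step 7: ref 1 -> HIT, frames=[4,3,1,5]
Step 8: ref 5 -> HIT, frames=[4,3,1,5]
Step 9: ref 5 -> HIT, frames=[4,3,1,5]
Step 10: ref 2 -> FAULT, evict 1, frames=[4,3,2,5]
At step 10: evicted page 1

Answer: 1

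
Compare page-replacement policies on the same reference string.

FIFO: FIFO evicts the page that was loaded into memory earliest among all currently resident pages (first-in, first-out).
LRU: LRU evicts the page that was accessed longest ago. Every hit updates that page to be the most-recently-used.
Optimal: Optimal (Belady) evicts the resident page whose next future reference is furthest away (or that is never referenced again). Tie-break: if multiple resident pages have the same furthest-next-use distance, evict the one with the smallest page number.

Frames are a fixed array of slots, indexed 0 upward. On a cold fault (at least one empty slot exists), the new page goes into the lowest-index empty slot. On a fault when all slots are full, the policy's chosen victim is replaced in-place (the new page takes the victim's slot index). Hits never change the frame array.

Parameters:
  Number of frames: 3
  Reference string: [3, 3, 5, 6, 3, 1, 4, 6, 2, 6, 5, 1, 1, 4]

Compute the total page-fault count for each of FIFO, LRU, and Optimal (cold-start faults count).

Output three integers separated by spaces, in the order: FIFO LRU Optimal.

--- FIFO ---
  step 0: ref 3 -> FAULT, frames=[3,-,-] (faults so far: 1)
  step 1: ref 3 -> HIT, frames=[3,-,-] (faults so far: 1)
  step 2: ref 5 -> FAULT, frames=[3,5,-] (faults so far: 2)
  step 3: ref 6 -> FAULT, frames=[3,5,6] (faults so far: 3)
  step 4: ref 3 -> HIT, frames=[3,5,6] (faults so far: 3)
  step 5: ref 1 -> FAULT, evict 3, frames=[1,5,6] (faults so far: 4)
  step 6: ref 4 -> FAULT, evict 5, frames=[1,4,6] (faults so far: 5)
  step 7: ref 6 -> HIT, frames=[1,4,6] (faults so far: 5)
  step 8: ref 2 -> FAULT, evict 6, frames=[1,4,2] (faults so far: 6)
  step 9: ref 6 -> FAULT, evict 1, frames=[6,4,2] (faults so far: 7)
  step 10: ref 5 -> FAULT, evict 4, frames=[6,5,2] (faults so far: 8)
  step 11: ref 1 -> FAULT, evict 2, frames=[6,5,1] (faults so far: 9)
  step 12: ref 1 -> HIT, frames=[6,5,1] (faults so far: 9)
  step 13: ref 4 -> FAULT, evict 6, frames=[4,5,1] (faults so far: 10)
  FIFO total faults: 10
--- LRU ---
  step 0: ref 3 -> FAULT, frames=[3,-,-] (faults so far: 1)
  step 1: ref 3 -> HIT, frames=[3,-,-] (faults so far: 1)
  step 2: ref 5 -> FAULT, frames=[3,5,-] (faults so far: 2)
  step 3: ref 6 -> FAULT, frames=[3,5,6] (faults so far: 3)
  step 4: ref 3 -> HIT, frames=[3,5,6] (faults so far: 3)
  step 5: ref 1 -> FAULT, evict 5, frames=[3,1,6] (faults so far: 4)
  step 6: ref 4 -> FAULT, evict 6, frames=[3,1,4] (faults so far: 5)
  step 7: ref 6 -> FAULT, evict 3, frames=[6,1,4] (faults so far: 6)
  step 8: ref 2 -> FAULT, evict 1, frames=[6,2,4] (faults so far: 7)
  step 9: ref 6 -> HIT, frames=[6,2,4] (faults so far: 7)
  step 10: ref 5 -> FAULT, evict 4, frames=[6,2,5] (faults so far: 8)
  step 11: ref 1 -> FAULT, evict 2, frames=[6,1,5] (faults so far: 9)
  step 12: ref 1 -> HIT, frames=[6,1,5] (faults so far: 9)
  step 13: ref 4 -> FAULT, evict 6, frames=[4,1,5] (faults so far: 10)
  LRU total faults: 10
--- Optimal ---
  step 0: ref 3 -> FAULT, frames=[3,-,-] (faults so far: 1)
  step 1: ref 3 -> HIT, frames=[3,-,-] (faults so far: 1)
  step 2: ref 5 -> FAULT, frames=[3,5,-] (faults so far: 2)
  step 3: ref 6 -> FAULT, frames=[3,5,6] (faults so far: 3)
  step 4: ref 3 -> HIT, frames=[3,5,6] (faults so far: 3)
  step 5: ref 1 -> FAULT, evict 3, frames=[1,5,6] (faults so far: 4)
  step 6: ref 4 -> FAULT, evict 1, frames=[4,5,6] (faults so far: 5)
  step 7: ref 6 -> HIT, frames=[4,5,6] (faults so far: 5)
  step 8: ref 2 -> FAULT, evict 4, frames=[2,5,6] (faults so far: 6)
  step 9: ref 6 -> HIT, frames=[2,5,6] (faults so far: 6)
  step 10: ref 5 -> HIT, frames=[2,5,6] (faults so far: 6)
  step 11: ref 1 -> FAULT, evict 2, frames=[1,5,6] (faults so far: 7)
  step 12: ref 1 -> HIT, frames=[1,5,6] (faults so far: 7)
  step 13: ref 4 -> FAULT, evict 1, frames=[4,5,6] (faults so far: 8)
  Optimal total faults: 8

Answer: 10 10 8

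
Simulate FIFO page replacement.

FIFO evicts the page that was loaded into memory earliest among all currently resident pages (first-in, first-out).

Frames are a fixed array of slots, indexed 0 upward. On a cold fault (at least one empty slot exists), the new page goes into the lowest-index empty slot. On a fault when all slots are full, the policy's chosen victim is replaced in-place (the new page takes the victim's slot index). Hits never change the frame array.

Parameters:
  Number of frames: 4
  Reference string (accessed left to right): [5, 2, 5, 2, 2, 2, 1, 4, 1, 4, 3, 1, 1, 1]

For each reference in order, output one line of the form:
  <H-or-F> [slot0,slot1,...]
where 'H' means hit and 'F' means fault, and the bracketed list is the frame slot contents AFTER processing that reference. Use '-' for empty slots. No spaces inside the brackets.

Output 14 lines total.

F [5,-,-,-]
F [5,2,-,-]
H [5,2,-,-]
H [5,2,-,-]
H [5,2,-,-]
H [5,2,-,-]
F [5,2,1,-]
F [5,2,1,4]
H [5,2,1,4]
H [5,2,1,4]
F [3,2,1,4]
H [3,2,1,4]
H [3,2,1,4]
H [3,2,1,4]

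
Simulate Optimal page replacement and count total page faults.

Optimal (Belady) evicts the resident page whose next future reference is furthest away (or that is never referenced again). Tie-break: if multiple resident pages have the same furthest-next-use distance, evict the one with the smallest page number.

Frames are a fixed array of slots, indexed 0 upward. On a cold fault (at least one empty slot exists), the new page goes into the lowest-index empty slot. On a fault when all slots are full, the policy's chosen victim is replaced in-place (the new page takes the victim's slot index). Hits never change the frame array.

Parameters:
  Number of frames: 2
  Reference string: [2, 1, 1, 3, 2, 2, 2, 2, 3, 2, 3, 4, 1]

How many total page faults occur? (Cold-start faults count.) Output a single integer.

Step 0: ref 2 → FAULT, frames=[2,-]
Step 1: ref 1 → FAULT, frames=[2,1]
Step 2: ref 1 → HIT, frames=[2,1]
Step 3: ref 3 → FAULT (evict 1), frames=[2,3]
Step 4: ref 2 → HIT, frames=[2,3]
Step 5: ref 2 → HIT, frames=[2,3]
Step 6: ref 2 → HIT, frames=[2,3]
Step 7: ref 2 → HIT, frames=[2,3]
Step 8: ref 3 → HIT, frames=[2,3]
Step 9: ref 2 → HIT, frames=[2,3]
Step 10: ref 3 → HIT, frames=[2,3]
Step 11: ref 4 → FAULT (evict 2), frames=[4,3]
Step 12: ref 1 → FAULT (evict 3), frames=[4,1]
Total faults: 5

Answer: 5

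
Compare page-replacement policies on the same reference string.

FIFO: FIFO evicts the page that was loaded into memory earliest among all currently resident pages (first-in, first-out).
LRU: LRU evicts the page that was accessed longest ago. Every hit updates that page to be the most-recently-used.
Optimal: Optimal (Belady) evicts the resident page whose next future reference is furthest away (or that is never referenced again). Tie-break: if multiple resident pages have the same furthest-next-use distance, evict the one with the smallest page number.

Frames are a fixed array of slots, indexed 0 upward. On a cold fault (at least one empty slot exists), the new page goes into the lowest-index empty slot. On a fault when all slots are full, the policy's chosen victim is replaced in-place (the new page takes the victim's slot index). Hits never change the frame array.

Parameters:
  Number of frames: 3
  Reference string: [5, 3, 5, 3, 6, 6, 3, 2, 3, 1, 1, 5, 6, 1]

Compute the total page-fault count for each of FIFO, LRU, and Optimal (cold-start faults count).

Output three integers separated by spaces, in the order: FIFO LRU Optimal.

Answer: 7 7 6

Derivation:
--- FIFO ---
  step 0: ref 5 -> FAULT, frames=[5,-,-] (faults so far: 1)
  step 1: ref 3 -> FAULT, frames=[5,3,-] (faults so far: 2)
  step 2: ref 5 -> HIT, frames=[5,3,-] (faults so far: 2)
  step 3: ref 3 -> HIT, frames=[5,3,-] (faults so far: 2)
  step 4: ref 6 -> FAULT, frames=[5,3,6] (faults so far: 3)
  step 5: ref 6 -> HIT, frames=[5,3,6] (faults so far: 3)
  step 6: ref 3 -> HIT, frames=[5,3,6] (faults so far: 3)
  step 7: ref 2 -> FAULT, evict 5, frames=[2,3,6] (faults so far: 4)
  step 8: ref 3 -> HIT, frames=[2,3,6] (faults so far: 4)
  step 9: ref 1 -> FAULT, evict 3, frames=[2,1,6] (faults so far: 5)
  step 10: ref 1 -> HIT, frames=[2,1,6] (faults so far: 5)
  step 11: ref 5 -> FAULT, evict 6, frames=[2,1,5] (faults so far: 6)
  step 12: ref 6 -> FAULT, evict 2, frames=[6,1,5] (faults so far: 7)
  step 13: ref 1 -> HIT, frames=[6,1,5] (faults so far: 7)
  FIFO total faults: 7
--- LRU ---
  step 0: ref 5 -> FAULT, frames=[5,-,-] (faults so far: 1)
  step 1: ref 3 -> FAULT, frames=[5,3,-] (faults so far: 2)
  step 2: ref 5 -> HIT, frames=[5,3,-] (faults so far: 2)
  step 3: ref 3 -> HIT, frames=[5,3,-] (faults so far: 2)
  step 4: ref 6 -> FAULT, frames=[5,3,6] (faults so far: 3)
  step 5: ref 6 -> HIT, frames=[5,3,6] (faults so far: 3)
  step 6: ref 3 -> HIT, frames=[5,3,6] (faults so far: 3)
  step 7: ref 2 -> FAULT, evict 5, frames=[2,3,6] (faults so far: 4)
  step 8: ref 3 -> HIT, frames=[2,3,6] (faults so far: 4)
  step 9: ref 1 -> FAULT, evict 6, frames=[2,3,1] (faults so far: 5)
  step 10: ref 1 -> HIT, frames=[2,3,1] (faults so far: 5)
  step 11: ref 5 -> FAULT, evict 2, frames=[5,3,1] (faults so far: 6)
  step 12: ref 6 -> FAULT, evict 3, frames=[5,6,1] (faults so far: 7)
  step 13: ref 1 -> HIT, frames=[5,6,1] (faults so far: 7)
  LRU total faults: 7
--- Optimal ---
  step 0: ref 5 -> FAULT, frames=[5,-,-] (faults so far: 1)
  step 1: ref 3 -> FAULT, frames=[5,3,-] (faults so far: 2)
  step 2: ref 5 -> HIT, frames=[5,3,-] (faults so far: 2)
  step 3: ref 3 -> HIT, frames=[5,3,-] (faults so far: 2)
  step 4: ref 6 -> FAULT, frames=[5,3,6] (faults so far: 3)
  step 5: ref 6 -> HIT, frames=[5,3,6] (faults so far: 3)
  step 6: ref 3 -> HIT, frames=[5,3,6] (faults so far: 3)
  step 7: ref 2 -> FAULT, evict 6, frames=[5,3,2] (faults so far: 4)
  step 8: ref 3 -> HIT, frames=[5,3,2] (faults so far: 4)
  step 9: ref 1 -> FAULT, evict 2, frames=[5,3,1] (faults so far: 5)
  step 10: ref 1 -> HIT, frames=[5,3,1] (faults so far: 5)
  step 11: ref 5 -> HIT, frames=[5,3,1] (faults so far: 5)
  step 12: ref 6 -> FAULT, evict 3, frames=[5,6,1] (faults so far: 6)
  step 13: ref 1 -> HIT, frames=[5,6,1] (faults so far: 6)
  Optimal total faults: 6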